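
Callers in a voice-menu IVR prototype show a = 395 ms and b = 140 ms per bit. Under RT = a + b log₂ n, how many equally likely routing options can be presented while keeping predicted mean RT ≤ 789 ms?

7

Information budget: (789 − 395)/140 = 2.8143 bits, so n ≤ 2^2.8143 = 7.034 → at most 7.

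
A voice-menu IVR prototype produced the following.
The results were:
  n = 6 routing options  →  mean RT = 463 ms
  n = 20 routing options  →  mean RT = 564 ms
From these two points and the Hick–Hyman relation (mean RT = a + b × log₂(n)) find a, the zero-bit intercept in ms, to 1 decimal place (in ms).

The slope on a log₂ axis is (564 − 463) / (4.3219 − 2.5850) = 58.147 ms/bit.
Intercept: a = 463 − 58.147·log₂(6) = 312.691 ms.

312.7 ms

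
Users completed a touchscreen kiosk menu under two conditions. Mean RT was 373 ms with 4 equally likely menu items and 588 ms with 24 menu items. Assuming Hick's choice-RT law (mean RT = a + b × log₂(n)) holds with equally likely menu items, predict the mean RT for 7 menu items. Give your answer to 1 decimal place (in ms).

Solve the two-equation system in a and b:
  b = (588 − 373) / (log₂ 24 − log₂ 4) = 215 / (4.5850 − 2) = 83.173 ms/bit
  a = 373 − 83.173 × 2 = 206.653 ms
Then RT(7) = 206.653 + 83.173 × log₂ 7 = 206.653 + 83.173 × 2.8074 ≈ 440.150 ms.

440.2 ms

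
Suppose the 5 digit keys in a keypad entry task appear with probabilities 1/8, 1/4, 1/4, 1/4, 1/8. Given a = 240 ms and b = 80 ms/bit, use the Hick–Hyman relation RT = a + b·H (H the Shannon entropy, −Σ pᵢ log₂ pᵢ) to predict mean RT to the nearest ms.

420 ms

H = −Σ pᵢ log₂ pᵢ = 0.125·3 + 0.25·2 + 0.25·2 + 0.25·2 + 0.125·3 = 2.250 bits.
RT = 240 + 80 × 2.250 = 420.00 ms.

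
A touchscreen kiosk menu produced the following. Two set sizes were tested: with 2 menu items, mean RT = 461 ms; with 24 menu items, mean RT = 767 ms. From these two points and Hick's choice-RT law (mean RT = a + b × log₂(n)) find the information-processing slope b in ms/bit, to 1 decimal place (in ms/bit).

Slope: b = (767 − 461) / (log₂ 24 − log₂ 2) = 306/3.5850 = 85.357 ms/bit.

85.4 ms/bit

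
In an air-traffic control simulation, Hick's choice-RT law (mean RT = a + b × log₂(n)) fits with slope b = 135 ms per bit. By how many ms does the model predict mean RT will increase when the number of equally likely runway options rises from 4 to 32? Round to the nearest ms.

405 ms

The intercept a cancels: ΔRT = b·(log₂ n₂ − log₂ n₁) = b·log₂(n₂/n₁).
log₂(32) − log₂(4) = log₂(32/4) = log₂(8) = 3.
ΔRT = 135 × 3.0000 = 405.000 ms.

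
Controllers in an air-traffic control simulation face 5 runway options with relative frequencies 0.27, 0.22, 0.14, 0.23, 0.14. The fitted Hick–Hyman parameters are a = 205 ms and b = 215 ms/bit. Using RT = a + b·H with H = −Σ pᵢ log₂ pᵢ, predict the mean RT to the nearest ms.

Entropy contributions −pᵢ log₂ pᵢ: 0.5100, 0.4806, 0.3971, 0.4877, 0.3971; sum H = 2.2725 bits.
RT = a + bH = 205 + 215·2.2725 = 693.58 ms.

694 ms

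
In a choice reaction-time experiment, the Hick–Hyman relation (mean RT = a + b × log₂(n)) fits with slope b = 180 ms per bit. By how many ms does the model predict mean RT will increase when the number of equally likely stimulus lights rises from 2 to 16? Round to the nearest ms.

540 ms

The intercept a cancels: ΔRT = b·(log₂ n₂ − log₂ n₁) = b·log₂(n₂/n₁).
log₂(16) − log₂(2) = log₂(16/2) = log₂(8) = 3.
ΔRT = 180 × 3.0000 = 540.000 ms.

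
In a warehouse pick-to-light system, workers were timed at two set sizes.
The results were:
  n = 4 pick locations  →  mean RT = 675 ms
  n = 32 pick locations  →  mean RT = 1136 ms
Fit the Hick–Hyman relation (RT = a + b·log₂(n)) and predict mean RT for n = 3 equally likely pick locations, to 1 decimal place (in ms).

Fit slope and intercept:
  b = (1136 − 675) / (log₂ 32 − log₂ 4) = 461 / (5 − 2) = 153.667 ms/bit
  a = 675 − 153.667 × 2 = 367.667 ms
Then RT(3) = 367.667 + 153.667 × log₂ 3 = 367.667 + 153.667 × 1.5850 ≈ 611.223 ms.

611.2 ms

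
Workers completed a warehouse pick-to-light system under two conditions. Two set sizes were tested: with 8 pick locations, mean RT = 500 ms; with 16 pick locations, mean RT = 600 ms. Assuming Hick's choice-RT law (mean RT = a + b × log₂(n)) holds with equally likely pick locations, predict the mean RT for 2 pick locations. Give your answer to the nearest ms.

300 ms

Fit slope and intercept:
  b = (600 − 500) / (log₂ 16 − log₂ 8) = 100 / (4 − 3) = 100 ms/bit
  a = 500 − 100 × 3 = 200 ms
Then RT(2) = 200 + 100 × log₂ 2 = 200 + 100 × 1 ≈ 300.000 ms.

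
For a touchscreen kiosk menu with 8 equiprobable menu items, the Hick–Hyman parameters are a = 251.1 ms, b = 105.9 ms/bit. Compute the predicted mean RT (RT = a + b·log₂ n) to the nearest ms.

log₂(8) = 3 bits, so RT = 251.1 + 105.9 × 3 ≈ 568.800 ms.

569 ms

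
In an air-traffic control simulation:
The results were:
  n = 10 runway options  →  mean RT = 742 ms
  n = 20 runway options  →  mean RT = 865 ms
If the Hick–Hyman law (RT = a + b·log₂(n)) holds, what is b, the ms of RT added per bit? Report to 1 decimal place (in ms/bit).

b = (RT₂ − RT₁)/(log₂ n₂ − log₂ n₁) = (865 − 742)/(4.3219 − 3.3219) = 123.000 ms/bit.

123.0 ms/bit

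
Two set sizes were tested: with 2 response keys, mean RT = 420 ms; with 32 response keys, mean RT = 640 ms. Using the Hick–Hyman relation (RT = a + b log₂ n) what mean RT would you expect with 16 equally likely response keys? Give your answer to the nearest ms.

585 ms

Fit slope and intercept:
  b = (640 − 420) / (log₂ 32 − log₂ 2) = 220 / (5 − 1) = 55 ms/bit
  a = 420 − 55 × 1 = 365 ms
Then RT(16) = 365 + 55 × log₂ 16 = 365 + 55 × 4 ≈ 585.000 ms.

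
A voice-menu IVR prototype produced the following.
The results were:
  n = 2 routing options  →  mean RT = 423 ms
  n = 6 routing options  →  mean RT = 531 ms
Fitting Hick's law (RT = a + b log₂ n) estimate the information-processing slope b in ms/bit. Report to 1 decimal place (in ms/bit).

68.1 ms/bit

b = (RT₂ − RT₁)/(log₂ n₂ − log₂ n₁) = (531 − 423)/(2.5850 − 1) = 68.140 ms/bit.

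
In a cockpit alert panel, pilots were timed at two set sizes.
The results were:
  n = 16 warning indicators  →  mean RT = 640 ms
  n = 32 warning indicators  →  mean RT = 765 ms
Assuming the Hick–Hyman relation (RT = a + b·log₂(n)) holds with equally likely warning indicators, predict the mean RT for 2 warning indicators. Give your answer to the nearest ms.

265 ms

RT is linear in log₂ n, so two points fix the line:
  b = (765 − 640) / (log₂ 32 − log₂ 16) = 125 / (5 − 4) = 125 ms/bit
  a = 640 − 125 × 4 = 140 ms
Then RT(2) = 140 + 125 × log₂ 2 = 140 + 125 × 1 ≈ 265.000 ms.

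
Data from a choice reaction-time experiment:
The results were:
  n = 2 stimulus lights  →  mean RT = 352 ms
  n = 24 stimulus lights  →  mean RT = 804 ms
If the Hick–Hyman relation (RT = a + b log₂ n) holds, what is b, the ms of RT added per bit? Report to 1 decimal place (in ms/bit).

126.1 ms/bit

The slope on a log₂ axis is (804 − 352) / (4.5850 − 1) = 126.082 ms/bit.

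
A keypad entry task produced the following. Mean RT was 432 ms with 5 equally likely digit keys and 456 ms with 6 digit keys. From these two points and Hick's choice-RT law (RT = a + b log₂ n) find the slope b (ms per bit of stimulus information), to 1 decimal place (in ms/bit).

b = (RT₂ − RT₁)/(log₂ n₂ − log₂ n₁) = (456 − 432)/(2.5850 − 2.3219) = 91.243 ms/bit.

91.2 ms/bit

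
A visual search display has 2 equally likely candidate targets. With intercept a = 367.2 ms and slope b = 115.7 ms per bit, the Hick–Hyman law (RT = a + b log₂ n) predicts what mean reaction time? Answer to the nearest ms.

log₂(2) = 1 bits, so RT = 367.2 + 115.7 × 1 ≈ 482.900 ms.

483 ms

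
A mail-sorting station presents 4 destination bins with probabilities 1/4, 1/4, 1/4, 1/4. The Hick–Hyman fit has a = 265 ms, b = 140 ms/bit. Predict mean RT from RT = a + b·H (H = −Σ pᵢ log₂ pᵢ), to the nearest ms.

545 ms

Each term −pᵢ log₂ pᵢ: 0.25·2 + 0.25·2 + 0.25·2 + 0.25·2; summed, H = 2.000 bits.
Mean RT = a + bH = 265 + 140·2.000 = 545.00 ms.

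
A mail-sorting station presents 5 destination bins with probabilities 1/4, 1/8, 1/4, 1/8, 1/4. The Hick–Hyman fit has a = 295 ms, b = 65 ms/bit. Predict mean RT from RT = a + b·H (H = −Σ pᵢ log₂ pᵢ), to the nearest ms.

H = −Σ pᵢ log₂ pᵢ = 0.25·2 + 0.125·3 + 0.25·2 + 0.125·3 + 0.25·2 = 2.250 bits.
RT = 295 + 65 × 2.250 = 441.25 ms.

441 ms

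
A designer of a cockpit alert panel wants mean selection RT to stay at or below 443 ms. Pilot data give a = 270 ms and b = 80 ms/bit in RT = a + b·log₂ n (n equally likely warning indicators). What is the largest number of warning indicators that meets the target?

80·log₂ n ≤ 443 − 270 = 173, giving log₂ n ≤ 2.1625 and n ≤ 4.477. The largest whole number is 4.

4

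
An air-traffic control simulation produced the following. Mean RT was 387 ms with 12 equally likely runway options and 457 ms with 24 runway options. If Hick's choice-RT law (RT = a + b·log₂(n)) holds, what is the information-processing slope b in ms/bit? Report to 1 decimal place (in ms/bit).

70.0 ms/bit

Slope: b = (457 − 387) / (log₂ 24 − log₂ 12) = 70/1.0000 = 70.000 ms/bit.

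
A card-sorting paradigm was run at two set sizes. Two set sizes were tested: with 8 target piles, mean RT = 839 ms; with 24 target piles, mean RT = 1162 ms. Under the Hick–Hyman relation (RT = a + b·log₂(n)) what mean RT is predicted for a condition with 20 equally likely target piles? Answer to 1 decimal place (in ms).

1108.4 ms

With log₂ n on the abscissa the relation is linear; from the two conditions:
  b = (1162 − 839) / (log₂ 24 − log₂ 8) = 323 / (4.5850 − 3) = 203.790 ms/bit
  a = 839 − 203.790 × 3 = 227.629 ms
Then RT(20) = 227.629 + 203.790 × log₂ 20 = 227.629 + 203.790 × 4.3219 ≈ 1108.396 ms.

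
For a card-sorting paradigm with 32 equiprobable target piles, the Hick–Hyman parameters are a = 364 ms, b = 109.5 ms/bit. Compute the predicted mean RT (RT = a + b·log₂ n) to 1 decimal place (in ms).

911.5 ms

log₂(32) = 5 bits, so RT = 364 + 109.5 × 5 ≈ 911.500 ms.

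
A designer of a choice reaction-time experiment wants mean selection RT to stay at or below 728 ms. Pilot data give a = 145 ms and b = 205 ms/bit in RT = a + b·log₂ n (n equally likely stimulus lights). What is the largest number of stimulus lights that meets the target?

Set 145 + 205·log₂ n ≤ 728 → log₂ n ≤ (728 − 145)/205 = 2.8439.
So n ≤ 2^2.8439 = 7.180; the largest integer n is 7.

7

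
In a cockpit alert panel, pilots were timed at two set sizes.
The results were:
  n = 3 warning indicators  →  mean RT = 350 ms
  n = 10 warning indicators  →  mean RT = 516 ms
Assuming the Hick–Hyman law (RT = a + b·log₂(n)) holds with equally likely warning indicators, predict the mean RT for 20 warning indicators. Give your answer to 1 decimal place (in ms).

611.6 ms

Solve the two-equation system in a and b:
  b = (516 − 350) / (log₂ 10 − log₂ 3) = 166 / (3.3219 − 1.5850) = 95.569 ms/bit
  a = 350 − 95.569 × 1.5850 = 198.527 ms
Then RT(20) = 198.527 + 95.569 × log₂ 20 = 198.527 + 95.569 × 4.3219 ≈ 611.569 ms.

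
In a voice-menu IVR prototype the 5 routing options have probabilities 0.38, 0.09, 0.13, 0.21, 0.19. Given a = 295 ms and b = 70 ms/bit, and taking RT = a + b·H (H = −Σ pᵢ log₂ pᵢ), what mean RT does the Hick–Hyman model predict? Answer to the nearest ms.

Entropy contributions −pᵢ log₂ pᵢ: 0.5305, 0.3127, 0.3826, 0.4728, 0.4552; sum H = 2.1538 bits.
RT = a + bH = 295 + 70·2.1538 = 445.77 ms.

446 ms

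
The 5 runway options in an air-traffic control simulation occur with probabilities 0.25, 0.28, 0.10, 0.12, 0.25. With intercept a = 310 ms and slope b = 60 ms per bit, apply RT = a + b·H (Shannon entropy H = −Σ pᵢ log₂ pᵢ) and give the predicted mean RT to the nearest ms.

H = 0.25·log₂(1/0.25) + 0.28·log₂(1/0.28) + 0.10·log₂(1/0.10) + 0.12·log₂(1/0.12) + 0.25·log₂(1/0.25) = 2.2135 bits.
RT = 310 + 60 × 2.2135 = 442.81 ms.

443 ms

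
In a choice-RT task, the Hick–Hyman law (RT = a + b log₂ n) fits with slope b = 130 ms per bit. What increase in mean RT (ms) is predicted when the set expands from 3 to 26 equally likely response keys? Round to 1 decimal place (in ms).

ΔRT = (a + b log₂ n₂) − (a + b log₂ n₁) = b·(log₂ n₂ − log₂ n₁).
log₂(26) − log₂(3) = 4.7004 − 1.5850 = 3.1155.
ΔRT = 130 × 3.1155 = 405.012 ms.

405.0 ms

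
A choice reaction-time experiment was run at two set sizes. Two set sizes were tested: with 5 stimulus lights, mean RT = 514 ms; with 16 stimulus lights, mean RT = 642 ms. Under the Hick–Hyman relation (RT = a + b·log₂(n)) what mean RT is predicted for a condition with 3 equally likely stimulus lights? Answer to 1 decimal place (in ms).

RT is linear in log₂ n, so two points fix the line:
  b = (642 − 514) / (log₂ 16 − log₂ 5) = 128 / (4 − 2.3219) = 76.278 ms/bit
  a = 514 − 76.278 × 2.3219 = 336.888 ms
Then RT(3) = 336.888 + 76.278 × log₂ 3 = 336.888 + 76.278 × 1.5850 ≈ 457.786 ms.

457.8 ms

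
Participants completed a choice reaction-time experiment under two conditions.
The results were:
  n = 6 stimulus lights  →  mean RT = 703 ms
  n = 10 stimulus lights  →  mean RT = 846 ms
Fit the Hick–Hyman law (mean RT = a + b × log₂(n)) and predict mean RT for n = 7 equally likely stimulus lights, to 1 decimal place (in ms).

Fit slope and intercept:
  b = (846 − 703) / (log₂ 10 − log₂ 6) = 143 / (3.3219 − 2.5850) = 194.039 ms/bit
  a = 703 − 194.039 × 2.5850 = 201.417 ms
Then RT(7) = 201.417 + 194.039 × log₂ 7 = 201.417 + 194.039 × 2.8074 ≈ 746.153 ms.

746.2 ms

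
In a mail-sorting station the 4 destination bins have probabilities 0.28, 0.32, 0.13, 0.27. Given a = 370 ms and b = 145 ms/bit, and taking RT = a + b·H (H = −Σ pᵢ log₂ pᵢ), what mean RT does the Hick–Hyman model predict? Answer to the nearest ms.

650 ms

H = 0.28·log₂(1/0.28) + 0.32·log₂(1/0.32) + 0.13·log₂(1/0.13) + 0.27·log₂(1/0.27) = 1.9329 bits.
RT = 370 + 145 × 1.9329 = 650.27 ms.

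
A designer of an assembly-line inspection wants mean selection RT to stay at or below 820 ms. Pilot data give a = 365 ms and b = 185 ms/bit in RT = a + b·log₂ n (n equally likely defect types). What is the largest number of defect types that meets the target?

5

Information budget: (820 − 365)/185 = 2.4595 bits, so n ≤ 2^2.4595 = 5.500 → at most 5.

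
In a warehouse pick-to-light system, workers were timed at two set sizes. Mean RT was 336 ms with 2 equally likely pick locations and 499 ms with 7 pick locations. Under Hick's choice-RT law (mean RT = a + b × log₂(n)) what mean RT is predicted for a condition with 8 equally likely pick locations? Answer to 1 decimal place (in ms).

516.4 ms

RT is linear in log₂ n, so two points fix the line:
  b = (499 − 336) / (log₂ 7 − log₂ 2) = 163 / (2.8074 − 1) = 90.187 ms/bit
  a = 336 − 90.187 × 1 = 245.813 ms
Then RT(8) = 245.813 + 90.187 × log₂ 8 = 245.813 + 90.187 × 3 ≈ 516.374 ms.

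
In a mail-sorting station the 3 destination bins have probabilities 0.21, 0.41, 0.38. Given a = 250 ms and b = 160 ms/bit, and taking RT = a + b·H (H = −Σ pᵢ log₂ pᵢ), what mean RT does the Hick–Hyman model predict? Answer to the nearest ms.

495 ms

H = 0.21·log₂(1/0.21) + 0.41·log₂(1/0.41) + 0.38·log₂(1/0.38) = 1.5307 bits.
RT = 250 + 160 × 1.5307 = 494.91 ms.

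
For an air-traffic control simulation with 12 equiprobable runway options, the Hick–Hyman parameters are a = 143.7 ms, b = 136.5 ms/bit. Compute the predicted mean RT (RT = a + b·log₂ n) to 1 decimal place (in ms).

log₂(12) = 3.5850 bits, so RT = 143.7 + 136.5 × 3.5850 ≈ 633.047 ms.

633.0 ms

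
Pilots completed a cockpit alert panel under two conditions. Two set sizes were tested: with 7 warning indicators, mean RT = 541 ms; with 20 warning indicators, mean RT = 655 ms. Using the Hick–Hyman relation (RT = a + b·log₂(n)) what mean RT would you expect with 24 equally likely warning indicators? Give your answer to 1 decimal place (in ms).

Fit slope and intercept:
  b = (655 − 541) / (log₂ 20 − log₂ 7) = 114 / (4.3219 − 2.8074) = 75.269 ms/bit
  a = 541 − 75.269 × 2.8074 = 329.694 ms
Then RT(24) = 329.694 + 75.269 × log₂ 24 = 329.694 + 75.269 × 4.5850 ≈ 674.798 ms.

674.8 ms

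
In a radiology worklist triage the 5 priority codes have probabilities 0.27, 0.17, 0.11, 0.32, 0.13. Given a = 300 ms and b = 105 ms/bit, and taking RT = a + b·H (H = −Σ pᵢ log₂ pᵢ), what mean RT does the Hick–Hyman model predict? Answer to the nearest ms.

531 ms

H = 0.27·log₂(1/0.27) + 0.17·log₂(1/0.17) + 0.11·log₂(1/0.11) + 0.32·log₂(1/0.32) + 0.13·log₂(1/0.13) = 2.2036 bits.
RT = 300 + 105 × 2.2036 = 531.38 ms.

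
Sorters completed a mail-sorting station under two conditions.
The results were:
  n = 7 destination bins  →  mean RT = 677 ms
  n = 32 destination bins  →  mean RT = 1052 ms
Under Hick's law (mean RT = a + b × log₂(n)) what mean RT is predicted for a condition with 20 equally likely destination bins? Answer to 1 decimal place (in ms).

936.0 ms

Fit slope and intercept:
  b = (1052 − 677) / (log₂ 32 − log₂ 7) = 375 / (5 − 2.8074) = 171.026 ms/bit
  a = 677 − 171.026 × 2.8074 = 196.868 ms
Then RT(20) = 196.868 + 171.026 × log₂ 20 = 196.868 + 171.026 × 4.3219 ≈ 936.032 ms.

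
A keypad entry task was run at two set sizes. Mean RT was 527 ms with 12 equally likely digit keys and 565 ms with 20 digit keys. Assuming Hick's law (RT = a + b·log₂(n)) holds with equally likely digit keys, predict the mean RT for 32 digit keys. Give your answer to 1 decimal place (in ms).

With log₂ n on the abscissa the relation is linear; from the two conditions:
  b = (565 − 527) / (log₂ 20 − log₂ 12) = 38 / (4.3219 − 3.5850) = 51.563 ms/bit
  a = 527 − 51.563 × 3.5850 = 342.149 ms
Then RT(32) = 342.149 + 51.563 × log₂ 32 = 342.149 + 51.563 × 5 ≈ 599.963 ms.

600.0 ms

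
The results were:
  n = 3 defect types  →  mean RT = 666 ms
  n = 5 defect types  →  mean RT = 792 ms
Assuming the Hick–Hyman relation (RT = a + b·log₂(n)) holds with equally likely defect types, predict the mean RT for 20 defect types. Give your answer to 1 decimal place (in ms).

Fit slope and intercept:
  b = (792 − 666) / (log₂ 5 − log₂ 3) = 126 / (2.3219 − 1.5850) = 170.971 ms/bit
  a = 666 − 170.971 × 1.5850 = 395.017 ms
Then RT(20) = 395.017 + 170.971 × log₂ 20 = 395.017 + 170.971 × 4.3219 ≈ 1133.943 ms.

1133.9 ms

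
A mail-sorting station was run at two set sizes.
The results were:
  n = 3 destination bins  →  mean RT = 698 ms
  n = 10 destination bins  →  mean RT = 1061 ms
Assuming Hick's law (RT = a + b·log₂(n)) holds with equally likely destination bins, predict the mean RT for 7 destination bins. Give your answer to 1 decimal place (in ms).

With log₂ n on the abscissa the relation is linear; from the two conditions:
  b = (1061 − 698) / (log₂ 10 − log₂ 3) = 363 / (3.3219 − 1.5850) = 208.985 ms/bit
  a = 698 − 208.985 × 1.5850 = 366.766 ms
Then RT(7) = 366.766 + 208.985 × log₂ 7 = 366.766 + 208.985 × 2.8074 ≈ 953.462 ms.

953.5 ms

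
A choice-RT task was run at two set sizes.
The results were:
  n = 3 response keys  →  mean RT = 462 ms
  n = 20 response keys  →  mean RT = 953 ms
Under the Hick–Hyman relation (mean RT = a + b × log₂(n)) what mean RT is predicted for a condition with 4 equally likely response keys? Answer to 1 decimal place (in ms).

536.5 ms

Fit slope and intercept:
  b = (953 − 462) / (log₂ 20 − log₂ 3) = 491 / (4.3219 − 1.5850) = 179.396 ms/bit
  a = 462 − 179.396 × 1.5850 = 177.664 ms
Then RT(4) = 177.664 + 179.396 × log₂ 4 = 177.664 + 179.396 × 2 ≈ 536.456 ms.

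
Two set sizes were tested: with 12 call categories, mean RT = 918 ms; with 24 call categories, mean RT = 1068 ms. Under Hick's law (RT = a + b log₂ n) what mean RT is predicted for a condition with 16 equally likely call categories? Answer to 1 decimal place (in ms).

Solve the two-equation system in a and b:
  b = (1068 − 918) / (log₂ 24 − log₂ 12) = 150 / (4.5850 − 3.5850) = 150.000 ms/bit
  a = 918 − 150.000 × 3.5850 = 380.256 ms
Then RT(16) = 380.256 + 150.000 × log₂ 16 = 380.256 + 150.000 × 4 ≈ 980.256 ms.

980.3 ms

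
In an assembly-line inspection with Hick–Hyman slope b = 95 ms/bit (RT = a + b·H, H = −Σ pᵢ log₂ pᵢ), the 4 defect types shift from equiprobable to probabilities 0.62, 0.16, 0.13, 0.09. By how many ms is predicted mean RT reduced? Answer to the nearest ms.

The RT saving is b·ΔH. Equiprobable H₀ = log₂(4) = 2.0000 bits; with the given probabilities H = 1.5459 bits.
b·(H₀ − H) = 95 × (2.0000 − 1.5459) = 43.14 ms.

43 ms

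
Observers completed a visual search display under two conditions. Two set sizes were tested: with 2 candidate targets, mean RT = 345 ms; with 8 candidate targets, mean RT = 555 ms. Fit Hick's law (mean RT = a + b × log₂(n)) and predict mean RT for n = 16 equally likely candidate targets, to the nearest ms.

RT is linear in log₂ n, so two points fix the line:
  b = (555 − 345) / (log₂ 8 − log₂ 2) = 210 / (3 − 1) = 105 ms/bit
  a = 345 − 105 × 1 = 240 ms
Then RT(16) = 240 + 105 × log₂ 16 = 240 + 105 × 4 ≈ 660.000 ms.

660 ms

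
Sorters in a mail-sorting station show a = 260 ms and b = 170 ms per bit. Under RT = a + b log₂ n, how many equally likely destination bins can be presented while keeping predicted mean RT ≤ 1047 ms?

24

Set 260 + 170·log₂ n ≤ 1047 → log₂ n ≤ (1047 − 260)/170 = 4.6294.
So n ≤ 2^4.6294 = 24.751; the largest integer n is 24.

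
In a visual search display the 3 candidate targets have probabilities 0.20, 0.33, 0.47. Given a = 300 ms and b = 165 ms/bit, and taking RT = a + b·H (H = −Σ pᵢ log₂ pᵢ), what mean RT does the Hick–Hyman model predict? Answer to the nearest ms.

548 ms

Entropy contributions −pᵢ log₂ pᵢ: 0.4644, 0.5278, 0.5120; sum H = 1.5042 bits.
RT = a + bH = 300 + 165·1.5042 = 548.19 ms.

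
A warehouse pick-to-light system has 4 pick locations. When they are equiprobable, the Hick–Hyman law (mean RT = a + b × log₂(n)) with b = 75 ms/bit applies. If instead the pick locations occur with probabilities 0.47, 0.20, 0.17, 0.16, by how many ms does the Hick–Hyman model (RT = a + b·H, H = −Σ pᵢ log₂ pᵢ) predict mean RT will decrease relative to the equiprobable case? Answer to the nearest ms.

Equiprobable entropy H₀ = log₂ 4 = 2.0000 bits.
Skewed entropy H = −Σ pᵢ log₂ pᵢ = 1.8339 bits.
ΔRT = b·(H₀ − H) = 75 × 0.1661 = 12.45 ms.

12 ms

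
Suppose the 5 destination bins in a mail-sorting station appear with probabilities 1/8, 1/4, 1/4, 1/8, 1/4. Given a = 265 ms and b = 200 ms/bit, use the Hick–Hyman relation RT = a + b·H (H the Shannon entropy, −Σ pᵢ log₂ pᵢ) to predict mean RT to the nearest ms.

715 ms

Each term −pᵢ log₂ pᵢ: 0.125·3 + 0.25·2 + 0.25·2 + 0.125·3 + 0.25·2; summed, H = 2.250 bits.
Mean RT = a + bH = 265 + 200·2.250 = 715.00 ms.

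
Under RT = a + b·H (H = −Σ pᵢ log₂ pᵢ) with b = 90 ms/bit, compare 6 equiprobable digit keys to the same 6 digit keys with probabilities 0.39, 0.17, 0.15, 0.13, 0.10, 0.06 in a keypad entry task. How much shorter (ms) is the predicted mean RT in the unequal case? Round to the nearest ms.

23 ms

Equiprobable entropy H₀ = log₂ 6 = 2.5850 bits.
Skewed entropy H = −Σ pᵢ log₂ pᵢ = 2.3333 bits.
ΔRT = b·(H₀ − H) = 90 × 0.2517 = 22.65 ms.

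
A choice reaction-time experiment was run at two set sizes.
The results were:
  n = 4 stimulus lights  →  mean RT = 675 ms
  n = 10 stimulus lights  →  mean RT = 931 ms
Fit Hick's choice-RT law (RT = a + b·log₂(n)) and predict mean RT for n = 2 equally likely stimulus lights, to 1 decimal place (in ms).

481.3 ms

RT is linear in log₂ n, so two points fix the line:
  b = (931 − 675) / (log₂ 10 − log₂ 4) = 256 / (3.3219 − 2) = 193.657 ms/bit
  a = 675 − 193.657 × 2 = 287.687 ms
Then RT(2) = 287.687 + 193.657 × log₂ 2 = 287.687 + 193.657 × 1 ≈ 481.343 ms.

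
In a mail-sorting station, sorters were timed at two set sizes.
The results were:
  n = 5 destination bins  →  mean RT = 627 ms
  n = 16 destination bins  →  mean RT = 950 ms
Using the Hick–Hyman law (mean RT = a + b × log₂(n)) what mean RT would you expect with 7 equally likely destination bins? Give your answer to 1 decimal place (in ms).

RT is linear in log₂ n, so two points fix the line:
  b = (950 − 627) / (log₂ 16 − log₂ 5) = 323 / (4 − 2.3219) = 192.483 ms/bit
  a = 627 − 192.483 × 2.3219 = 180.069 ms
Then RT(7) = 180.069 + 192.483 × log₂ 7 = 180.069 + 192.483 × 2.8074 ≈ 720.436 ms.

720.4 ms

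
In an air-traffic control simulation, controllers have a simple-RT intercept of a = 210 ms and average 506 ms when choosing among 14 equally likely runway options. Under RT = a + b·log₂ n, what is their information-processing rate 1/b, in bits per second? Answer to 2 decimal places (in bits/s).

b = (506 − 210)/log₂ 14 = 296/3.8074 = 77.744 ms per bit = 0.07774 s/bit; the reciprocal is 12.863 bits/s.

12.86 bits/s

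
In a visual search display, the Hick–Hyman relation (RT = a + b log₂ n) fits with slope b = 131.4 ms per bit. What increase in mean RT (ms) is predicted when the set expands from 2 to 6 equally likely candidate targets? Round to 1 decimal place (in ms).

208.3 ms

The intercept a cancels: ΔRT = b·(log₂ n₂ − log₂ n₁) = b·log₂(n₂/n₁).
log₂(6) − log₂(2) = 2.5850 − 1 = 1.5850.
ΔRT = 131.4 × 1.5850 = 208.264 ms.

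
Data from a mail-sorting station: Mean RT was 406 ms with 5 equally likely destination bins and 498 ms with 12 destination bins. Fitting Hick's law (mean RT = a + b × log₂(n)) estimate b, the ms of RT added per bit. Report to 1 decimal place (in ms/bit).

The slope on a log₂ axis is (498 − 406) / (3.5850 − 2.3219) = 72.840 ms/bit.

72.8 ms/bit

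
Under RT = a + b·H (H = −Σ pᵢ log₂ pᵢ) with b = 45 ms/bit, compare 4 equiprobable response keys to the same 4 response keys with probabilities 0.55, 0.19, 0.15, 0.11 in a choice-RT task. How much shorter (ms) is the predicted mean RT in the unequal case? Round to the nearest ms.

14 ms

The RT saving is b·ΔH. Equiprobable H₀ = log₂(4) = 2.0000 bits; with the given probabilities H = 1.6904 bits.
b·(H₀ − H) = 45 × (2.0000 − 1.6904) = 13.93 ms.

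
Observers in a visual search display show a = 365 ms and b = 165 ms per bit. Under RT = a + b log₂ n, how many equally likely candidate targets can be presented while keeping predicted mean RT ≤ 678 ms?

Set 365 + 165·log₂ n ≤ 678 → log₂ n ≤ (678 − 365)/165 = 1.8970.
So n ≤ 2^1.8970 = 3.724; the largest integer n is 3.

3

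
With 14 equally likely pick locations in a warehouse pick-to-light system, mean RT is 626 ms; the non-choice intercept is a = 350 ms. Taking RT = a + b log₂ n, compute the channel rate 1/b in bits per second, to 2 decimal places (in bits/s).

13.79 bits/s

b = (626 − 350)/log₂ 14 = 276/3.8074 = 72.491 ms per bit = 0.07249 s/bit; the reciprocal is 13.795 bits/s.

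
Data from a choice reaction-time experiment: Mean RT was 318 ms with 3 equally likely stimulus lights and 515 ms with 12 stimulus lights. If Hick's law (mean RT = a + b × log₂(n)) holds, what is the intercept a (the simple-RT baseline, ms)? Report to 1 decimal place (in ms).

The slope on a log₂ axis is (515 − 318) / (3.5850 − 1.5850) = 98.500 ms/bit.
a = RT₁ − b·log₂ n₁ = 318 − 98.500 × 1.5850 = 161.881 ms.

161.9 ms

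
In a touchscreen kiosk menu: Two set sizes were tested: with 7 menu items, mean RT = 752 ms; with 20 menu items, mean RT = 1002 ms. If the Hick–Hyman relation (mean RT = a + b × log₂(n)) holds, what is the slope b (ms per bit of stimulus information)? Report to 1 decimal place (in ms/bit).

165.1 ms/bit

b = (RT₂ − RT₁)/(log₂ n₂ − log₂ n₁) = (1002 − 752)/(4.3219 − 2.8074) = 165.063 ms/bit.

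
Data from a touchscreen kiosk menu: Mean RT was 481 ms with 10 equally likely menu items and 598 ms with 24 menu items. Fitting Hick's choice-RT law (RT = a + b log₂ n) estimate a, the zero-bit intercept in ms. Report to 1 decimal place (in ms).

b = (RT₂ − RT₁)/(log₂ n₂ − log₂ n₁) = (598 − 481)/(4.5850 − 3.3219) = 92.634 ms/bit.
a = RT₁ − b·log₂ n₁ = 481 − 92.634 × 3.3219 = 173.276 ms.

173.3 ms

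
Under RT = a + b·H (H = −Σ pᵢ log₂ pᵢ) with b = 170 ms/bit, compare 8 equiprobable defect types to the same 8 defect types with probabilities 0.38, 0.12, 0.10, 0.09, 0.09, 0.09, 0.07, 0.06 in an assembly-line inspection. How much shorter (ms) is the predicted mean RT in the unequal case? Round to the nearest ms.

The RT saving is b·ΔH. Equiprobable H₀ = log₂(8) = 3.0000 bits; with the given probabilities H = 2.6798 bits.
b·(H₀ − H) = 170 × (3.0000 − 2.6798) = 54.44 ms.

54 ms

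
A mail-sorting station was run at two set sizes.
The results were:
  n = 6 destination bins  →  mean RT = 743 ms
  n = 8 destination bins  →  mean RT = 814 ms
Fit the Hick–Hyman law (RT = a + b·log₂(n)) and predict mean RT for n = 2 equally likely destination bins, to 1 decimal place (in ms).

RT is linear in log₂ n, so two points fix the line:
  b = (814 − 743) / (log₂ 8 − log₂ 6) = 71 / (3 − 2.5850) = 171.069 ms/bit
  a = 743 − 171.069 × 2.5850 = 300.793 ms
Then RT(2) = 300.793 + 171.069 × log₂ 2 = 300.793 + 171.069 × 1 ≈ 471.862 ms.

471.9 ms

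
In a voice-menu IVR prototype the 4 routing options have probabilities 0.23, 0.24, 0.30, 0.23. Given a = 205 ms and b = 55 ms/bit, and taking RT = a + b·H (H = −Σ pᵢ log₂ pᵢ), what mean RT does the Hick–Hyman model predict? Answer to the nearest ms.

Entropy contributions −pᵢ log₂ pᵢ: 0.4877, 0.4941, 0.5211, 0.4877; sum H = 1.9906 bits.
RT = a + bH = 205 + 55·1.9906 = 314.48 ms.

314 ms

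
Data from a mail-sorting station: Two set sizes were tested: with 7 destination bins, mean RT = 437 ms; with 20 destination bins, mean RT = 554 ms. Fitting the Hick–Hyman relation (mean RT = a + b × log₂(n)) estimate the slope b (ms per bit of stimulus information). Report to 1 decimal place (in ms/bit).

b = (RT₂ − RT₁)/(log₂ n₂ − log₂ n₁) = (554 − 437)/(4.3219 − 2.8074) = 77.249 ms/bit.

77.2 ms/bit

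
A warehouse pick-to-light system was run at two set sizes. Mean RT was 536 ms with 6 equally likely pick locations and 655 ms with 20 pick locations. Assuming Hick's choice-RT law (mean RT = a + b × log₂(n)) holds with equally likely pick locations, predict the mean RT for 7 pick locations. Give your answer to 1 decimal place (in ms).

With log₂ n on the abscissa the relation is linear; from the two conditions:
  b = (655 − 536) / (log₂ 20 − log₂ 6) = 119 / (4.3219 − 2.5850) = 68.510 ms/bit
  a = 536 − 68.510 × 2.5850 = 358.903 ms
Then RT(7) = 358.903 + 68.510 × log₂ 7 = 358.903 + 68.510 × 2.8074 ≈ 551.236 ms.

551.2 ms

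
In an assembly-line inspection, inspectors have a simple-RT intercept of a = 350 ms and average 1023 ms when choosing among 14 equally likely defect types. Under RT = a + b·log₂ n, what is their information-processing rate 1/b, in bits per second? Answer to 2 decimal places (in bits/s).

5.66 bits/s

b = (1023 − 350)/log₂ 14 = 673/3.8074 = 176.763 ms per bit = 0.17676 s/bit; the reciprocal is 5.657 bits/s.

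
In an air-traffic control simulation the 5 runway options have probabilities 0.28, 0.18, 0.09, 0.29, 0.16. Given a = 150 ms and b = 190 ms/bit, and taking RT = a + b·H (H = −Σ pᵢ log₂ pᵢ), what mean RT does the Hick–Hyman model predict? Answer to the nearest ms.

570 ms

H = 0.28·log₂(1/0.28) + 0.18·log₂(1/0.18) + 0.09·log₂(1/0.09) + 0.29·log₂(1/0.29) + 0.16·log₂(1/0.16) = 2.2131 bits.
RT = 150 + 190 × 2.2131 = 570.49 ms.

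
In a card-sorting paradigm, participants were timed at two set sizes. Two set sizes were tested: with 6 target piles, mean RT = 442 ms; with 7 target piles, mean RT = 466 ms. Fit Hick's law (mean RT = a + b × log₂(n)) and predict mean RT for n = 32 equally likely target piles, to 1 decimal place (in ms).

702.6 ms

RT is linear in log₂ n, so two points fix the line:
  b = (466 − 442) / (log₂ 7 − log₂ 6) = 24 / (2.8074 − 2.5850) = 107.917 ms/bit
  a = 442 − 107.917 × 2.5850 = 163.038 ms
Then RT(32) = 163.038 + 107.917 × log₂ 32 = 163.038 + 107.917 × 5 ≈ 702.624 ms.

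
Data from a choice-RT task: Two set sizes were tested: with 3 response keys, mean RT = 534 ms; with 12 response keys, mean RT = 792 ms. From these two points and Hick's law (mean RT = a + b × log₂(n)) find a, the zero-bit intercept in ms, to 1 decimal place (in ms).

b = (RT₂ − RT₁)/(log₂ n₂ − log₂ n₁) = (792 − 534)/(3.5850 − 1.5850) = 129.000 ms/bit.
Intercept: a = 534 − 129.000·log₂(3) = 329.540 ms.

329.5 ms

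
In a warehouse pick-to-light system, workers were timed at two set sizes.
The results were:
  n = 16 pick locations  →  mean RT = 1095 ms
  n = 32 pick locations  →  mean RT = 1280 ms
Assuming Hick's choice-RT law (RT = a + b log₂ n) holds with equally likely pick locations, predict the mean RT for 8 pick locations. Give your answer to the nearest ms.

910 ms

Solve the two-equation system in a and b:
  b = (1280 − 1095) / (log₂ 32 − log₂ 16) = 185 / (5 − 4) = 185 ms/bit
  a = 1095 − 185 × 4 = 355 ms
Then RT(8) = 355 + 185 × log₂ 8 = 355 + 185 × 3 ≈ 910.000 ms.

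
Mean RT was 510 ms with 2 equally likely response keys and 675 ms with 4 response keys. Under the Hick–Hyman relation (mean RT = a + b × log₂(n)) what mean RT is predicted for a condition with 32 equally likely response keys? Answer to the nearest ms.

Fit slope and intercept:
  b = (675 − 510) / (log₂ 4 − log₂ 2) = 165 / (2 − 1) = 165 ms/bit
  a = 510 − 165 × 1 = 345 ms
Then RT(32) = 345 + 165 × log₂ 32 = 345 + 165 × 5 ≈ 1170.000 ms.

1170 ms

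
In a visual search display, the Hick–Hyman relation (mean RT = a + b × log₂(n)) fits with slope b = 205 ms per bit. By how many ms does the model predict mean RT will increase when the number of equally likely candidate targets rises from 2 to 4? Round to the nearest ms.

205 ms

The intercept a cancels: ΔRT = b·(log₂ n₂ − log₂ n₁) = b·log₂(n₂/n₁).
log₂(4) − log₂(2) = log₂(4/2) = log₂(2) = 1.
ΔRT = 205 × 1.0000 = 205.000 ms.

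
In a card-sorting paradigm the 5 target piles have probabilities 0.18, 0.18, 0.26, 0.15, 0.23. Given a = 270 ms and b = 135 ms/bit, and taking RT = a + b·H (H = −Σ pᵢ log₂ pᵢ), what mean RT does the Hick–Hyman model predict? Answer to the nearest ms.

Entropy contributions −pᵢ log₂ pᵢ: 0.4453, 0.4453, 0.5053, 0.4105, 0.4877; sum H = 2.2941 bits.
RT = a + bH = 270 + 135·2.2941 = 579.71 ms.

580 ms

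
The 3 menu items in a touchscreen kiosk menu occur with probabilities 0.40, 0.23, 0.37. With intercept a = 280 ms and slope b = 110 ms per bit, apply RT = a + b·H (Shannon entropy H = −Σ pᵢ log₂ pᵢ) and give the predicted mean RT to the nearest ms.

450 ms

Entropy contributions −pᵢ log₂ pᵢ: 0.5288, 0.4877, 0.5307; sum H = 1.5472 bits.
RT = a + bH = 280 + 110·1.5472 = 450.19 ms.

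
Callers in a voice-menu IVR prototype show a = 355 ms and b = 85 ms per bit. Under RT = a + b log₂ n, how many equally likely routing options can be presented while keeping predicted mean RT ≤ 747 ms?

24

Information budget: (747 − 355)/85 = 4.6118 bits, so n ≤ 2^4.6118 = 24.450 → at most 24.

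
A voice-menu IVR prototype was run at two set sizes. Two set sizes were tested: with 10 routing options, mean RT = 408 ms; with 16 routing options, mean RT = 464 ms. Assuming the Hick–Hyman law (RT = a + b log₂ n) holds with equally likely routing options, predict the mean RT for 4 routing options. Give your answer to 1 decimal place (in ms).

RT is linear in log₂ n, so two points fix the line:
  b = (464 − 408) / (log₂ 16 − log₂ 10) = 56 / (4 − 3.3219) = 82.587 ms/bit
  a = 408 − 82.587 × 3.3219 = 133.652 ms
Then RT(4) = 133.652 + 82.587 × log₂ 4 = 133.652 + 82.587 × 2 ≈ 298.826 ms.

298.8 ms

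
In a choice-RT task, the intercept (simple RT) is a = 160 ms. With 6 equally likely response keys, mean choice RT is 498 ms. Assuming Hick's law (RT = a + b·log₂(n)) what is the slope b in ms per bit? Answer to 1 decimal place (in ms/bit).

130.8 ms/bit

b = (498 − 160) / log₂(6) = 338 / 2.5850 = 130.756 ms/bit.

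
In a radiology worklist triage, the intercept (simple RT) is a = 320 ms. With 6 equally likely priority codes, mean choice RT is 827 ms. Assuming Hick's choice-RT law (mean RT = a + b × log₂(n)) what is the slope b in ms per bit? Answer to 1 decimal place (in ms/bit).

6 alternatives carry log₂ 6 = 2.5850 bits; the choice cost is 827 − 320 = 507 ms, so b = 507/2.5850 = 196.134 ms/bit.

196.1 ms/bit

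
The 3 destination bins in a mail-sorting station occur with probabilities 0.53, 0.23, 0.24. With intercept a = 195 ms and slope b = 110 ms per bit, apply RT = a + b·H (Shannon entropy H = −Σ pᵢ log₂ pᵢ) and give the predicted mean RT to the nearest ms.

356 ms

H = 0.53·log₂(1/0.53) + 0.23·log₂(1/0.23) + 0.24·log₂(1/0.24) = 1.4672 bits.
RT = 195 + 110 × 1.4672 = 356.40 ms.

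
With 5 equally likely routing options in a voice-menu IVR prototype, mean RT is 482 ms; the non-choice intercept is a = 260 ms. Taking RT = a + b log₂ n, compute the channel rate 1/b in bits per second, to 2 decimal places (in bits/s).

10.46 bits/s

Choice component = 482 − 260 = 222 ms over log₂(5) = 2.3219 bits.
b = 222 / 2.3219 = 95.610 ms/bit, so 1/b = 10.459 bits/s.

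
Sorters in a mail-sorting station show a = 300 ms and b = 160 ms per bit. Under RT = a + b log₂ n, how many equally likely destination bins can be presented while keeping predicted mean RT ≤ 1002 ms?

160·log₂ n ≤ 1002 − 300 = 702, giving log₂ n ≤ 4.3875 and n ≤ 20.930. The largest whole number is 20.

20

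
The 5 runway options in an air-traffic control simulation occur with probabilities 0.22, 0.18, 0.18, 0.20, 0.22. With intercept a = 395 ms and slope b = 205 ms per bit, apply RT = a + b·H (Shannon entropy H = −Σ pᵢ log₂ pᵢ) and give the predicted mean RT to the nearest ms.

870 ms

H = 0.22·log₂(1/0.22) + 0.18·log₂(1/0.18) + 0.18·log₂(1/0.18) + 0.20·log₂(1/0.20) + 0.22·log₂(1/0.22) = 2.3161 bits.
RT = 395 + 205 × 2.3161 = 869.81 ms.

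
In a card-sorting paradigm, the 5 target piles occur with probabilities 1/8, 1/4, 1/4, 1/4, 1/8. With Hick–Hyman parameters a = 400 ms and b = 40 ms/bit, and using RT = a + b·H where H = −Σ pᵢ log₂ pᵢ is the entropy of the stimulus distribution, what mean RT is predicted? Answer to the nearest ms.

Each term −pᵢ log₂ pᵢ: 0.125·3 + 0.25·2 + 0.25·2 + 0.25·2 + 0.125·3; summed, H = 2.250 bits.
Mean RT = a + bH = 400 + 40·2.250 = 490.00 ms.

490 ms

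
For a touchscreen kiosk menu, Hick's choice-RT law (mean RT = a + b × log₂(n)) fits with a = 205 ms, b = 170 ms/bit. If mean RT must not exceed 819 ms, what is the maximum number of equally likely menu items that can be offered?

Set 205 + 170·log₂ n ≤ 819 → log₂ n ≤ (819 − 205)/170 = 3.6118.
So n ≤ 2^3.6118 = 12.225; the largest integer n is 12.

12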